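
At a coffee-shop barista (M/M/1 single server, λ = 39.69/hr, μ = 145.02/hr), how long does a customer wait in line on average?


ρ = 39.69/145.02 = 0.2737
Wq = ρ/(μ−λ) = 0.2737/(145.02 − 39.69) = 0.2737/105.33 = 0.002598 hr

Final: 0.002598 hr


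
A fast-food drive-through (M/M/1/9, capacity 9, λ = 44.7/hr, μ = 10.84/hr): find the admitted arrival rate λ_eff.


ρ = 4.1236; P_K = (1−ρ)ρ^9/(1−ρ^10) = 0.757495
λ_eff = λ(1 − P_K) = 44.7·(1 − 0.757495) = 44.7·0.242505 = 10.8400 /hr

Final: 10.8400 /hr


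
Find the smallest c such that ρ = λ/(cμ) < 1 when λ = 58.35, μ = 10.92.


Stability requires cμ > λ ⇔ c > λ/μ.
λ/μ = 58.35/10.92 = 5.3434
Minimum integer c = ⌊5.3434⌋ + 1 = 6
Check: 6·10.92 = 65.52 > 58.35, while 5·10.92 = 54.60 ≤ 58.35

Final: 6 servers


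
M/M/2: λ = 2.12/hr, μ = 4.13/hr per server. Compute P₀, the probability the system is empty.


a = λ/μ = 2.12/4.13 = 0.5133; ρ = a/c = 0.2567
Σ_{k=0}^{1} a^k/k! (terms k=0..1) = 1.00000 + 0.51332 = 1.51332
Tail: a^2/(2!(1−ρ)) = 0.26349/(2·0.7433) = 0.17724
P₀ = 1/(1.51332 + 0.17724) = 1/1.69055 = 0.591522

Final: 0.591522


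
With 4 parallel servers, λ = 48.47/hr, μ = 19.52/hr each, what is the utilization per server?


ρ = λ/(cμ) = 48.47/(4·19.52) = 48.47/78.08 = 0.6208

Final: 0.6208


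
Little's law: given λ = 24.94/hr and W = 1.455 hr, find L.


L = λW = 24.94·1.455 = 36.2877

Final: 36.2877


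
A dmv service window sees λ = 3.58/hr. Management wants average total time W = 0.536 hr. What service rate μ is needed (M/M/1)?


W = 1/(μ−λ) ⇒ μ − λ = 1/W = 1/0.536 = 1.8657
μ = λ + 1/W = 3.58 + 1.8657 = 5.4457 per hr

Final: 5.4457 /hr


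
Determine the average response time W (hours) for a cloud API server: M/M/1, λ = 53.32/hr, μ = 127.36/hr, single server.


W = 1/(μ−λ) = 1/(127.36 − 53.32) = 1/74.04 = 0.01351 hr

Final: 0.01351 hr


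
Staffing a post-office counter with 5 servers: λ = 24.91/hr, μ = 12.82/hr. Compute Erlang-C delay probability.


a = λ/μ = 1.9431; ρ = a/5 = 0.3886
P₀ = 0.142351 (from M/M/c formula)
C(c,a) = [a^c/(c!(1−ρ))]·P₀ = [27.69673/(120·0.6114)]·0.142351
= 0.37751·0.142351 = 0.053739

Final: 0.053739


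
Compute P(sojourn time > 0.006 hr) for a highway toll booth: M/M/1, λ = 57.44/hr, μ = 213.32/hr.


W ~ Exponential(μ−λ) for M/M/1.
μ − λ = 213.32 − 57.44 = 155.8800
P(W > t) = e^{−(μ−λ)t} = e^{−0.9353} = 0.392476

Final: 0.392476


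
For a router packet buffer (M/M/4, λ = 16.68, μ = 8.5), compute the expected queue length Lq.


a = λ/μ = 1.9624; ρ = a/4 = 0.4906
P₀ = 0.135867
Lq = P₀·a^c·ρ / (c!·(1−ρ)²) = 0.135867·14.82888·0.4906/(24·0.25950)
= 0.15871

Final: 0.15871


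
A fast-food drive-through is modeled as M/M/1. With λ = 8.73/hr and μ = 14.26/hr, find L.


ρ = λ/μ = 8.73/14.26 = 0.6122
L = ρ/(1−ρ) = 0.6122/(1 − 0.6122) = 0.6122/0.3878 = 1.5787

Final: 1.5787


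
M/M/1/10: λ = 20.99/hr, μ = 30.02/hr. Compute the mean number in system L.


ρ = 20.99/30.02 = 0.6992
L = ρ[1 − (K+1)ρ^K + Kρ^(K+1)] / [(1−ρ)(1−ρ^(K+1))]
Numerator: 0.6992·(1 − 11·0.027927 + 10·0.019526) = 0.620939
Denominator: (0.3008)·(0.980474) = 0.294926
L = 0.620939/0.294926 = 2.1054

Final: 2.1054


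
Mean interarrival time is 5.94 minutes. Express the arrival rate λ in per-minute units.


λ = 1/(interarrival time) in consistent units.
1 minute = 1 min, so λ = 1/5.94 = 0.1684 per minute

Final: 0.1684 /min


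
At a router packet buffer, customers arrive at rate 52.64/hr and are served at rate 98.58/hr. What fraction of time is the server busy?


ρ = λ/μ = 52.64/98.58 = 0.5340

Final: 0.5340


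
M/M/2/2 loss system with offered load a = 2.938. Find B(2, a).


B(c,a) = (a^c/c!) / Σ_{k=0}^{c} a^k/k!
a^2/2! = 4.315922
Σ terms (k=0..2): 1.00000 + 2.93800 + 4.31592 = 8.253922
B = 4.315922/8.253922 = 0.522893

Final: 0.522893


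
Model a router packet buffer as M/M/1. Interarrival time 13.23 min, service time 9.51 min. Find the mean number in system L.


λ = 60/13.23 = 4.5351 /hr
μ = 60/9.51 = 6.3091 /hr
ρ = λ/μ = 4.5351/6.3091 = 0.7188
L = ρ/(1−ρ) = 0.7188/0.2812 = 2.5565

Final: 2.5565


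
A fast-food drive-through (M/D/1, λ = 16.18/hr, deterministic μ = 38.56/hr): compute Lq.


ρ = 16.18/38.56 = 0.4196
M/D/1: Lq = ρ²/(2(1−ρ)) = 0.1761/(2·0.5804) = 0.15168

Final: 0.15168


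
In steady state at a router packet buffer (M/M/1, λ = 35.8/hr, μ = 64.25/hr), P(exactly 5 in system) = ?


ρ = 35.8/64.25 = 0.5572
P_n = (1−ρ)·ρ^n = (1 − 0.5572)·0.5572^5 = 0.4428·0.053709 = 0.023783

Final: 0.023783


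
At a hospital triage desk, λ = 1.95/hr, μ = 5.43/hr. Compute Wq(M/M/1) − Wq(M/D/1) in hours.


ρ = 1.95/5.43 = 0.3591
Wq(M/M/1) = ρ/(μ−λ) = 0.3591/3.48 = 0.10319 hr
Wq(M/D/1) = ρ/(2(μ−λ)) = 0.05160 hr
Savings = 0.10319 − 0.05160 = 0.05160 hr

Final: 0.05160 hr


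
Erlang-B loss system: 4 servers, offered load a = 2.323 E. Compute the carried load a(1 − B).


B(4,2.323) = 0.130135 (Erlang-B)
Carried load = a(1 − B) = 2.323·(1 − 0.130135) = 2.323·0.869865 = 2.0207 E

Final: 2.0207 Erlangs


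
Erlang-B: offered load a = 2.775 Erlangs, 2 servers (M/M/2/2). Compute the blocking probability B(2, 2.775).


B(c,a) = (a^c/c!) / Σ_{k=0}^{c} a^k/k!
a^2/2! = 3.850312
Σ terms (k=0..2): 1.00000 + 2.77500 + 3.85031 = 7.625312
B = 3.850312/7.625312 = 0.504938

Final: 0.504938


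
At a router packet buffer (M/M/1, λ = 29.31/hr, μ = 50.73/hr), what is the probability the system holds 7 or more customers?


ρ = 29.31/50.73 = 0.5778
P(N ≥ n) = ρ^n = 0.5778^7 = 0.021491

Final: 0.021491


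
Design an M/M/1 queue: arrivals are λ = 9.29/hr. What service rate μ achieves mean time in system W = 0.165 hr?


W = 1/(μ−λ) ⇒ μ − λ = 1/W = 1/0.165 = 6.0606
μ = λ + 1/W = 9.29 + 6.0606 = 15.3506 per hr

Final: 15.3506 /hr


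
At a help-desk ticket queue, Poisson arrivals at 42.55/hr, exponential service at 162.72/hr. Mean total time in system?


W = 1/(μ−λ) = 1/(162.72 − 42.55) = 1/120.17 = 0.008322 hr

Final: 0.008322 hr


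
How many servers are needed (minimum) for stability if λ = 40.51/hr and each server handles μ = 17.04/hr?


Stability requires cμ > λ ⇔ c > λ/μ.
λ/μ = 40.51/17.04 = 2.3773
Minimum integer c = ⌊2.3773⌋ + 1 = 3
Check: 3·17.04 = 51.12 > 40.51, while 2·17.04 = 34.08 ≤ 40.51

Final: 3 servers


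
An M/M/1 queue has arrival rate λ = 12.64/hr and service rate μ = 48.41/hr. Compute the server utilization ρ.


ρ = λ/μ = 12.64/48.41 = 0.2611

Final: 0.2611


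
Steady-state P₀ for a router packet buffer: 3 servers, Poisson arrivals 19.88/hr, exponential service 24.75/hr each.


a = λ/μ = 19.88/24.75 = 0.8032; ρ = a/c = 0.2677
Σ_{k=0}^{2} a^k/k! (terms k=0..2) = 1.00000 + 0.80323 + 0.32259 = 2.12582
Tail: a^3/(3!(1−ρ)) = 0.51823/(6·0.7323) = 0.11795
P₀ = 1/(2.12582 + 0.11795) = 1/2.24378 = 0.445677

Final: 0.445677


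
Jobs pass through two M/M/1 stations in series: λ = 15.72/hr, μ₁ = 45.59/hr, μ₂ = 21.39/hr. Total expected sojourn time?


Each node sees arrival rate λ = 15.72/hr (tandem ⇒ throughput preserved).
W₁ = 1/(μ₁−λ) = 1/(45.59−15.72) = 0.03348 hr
W₂ = 1/(μ₂−λ) = 1/(21.39−15.72) = 0.17637 hr
W_total = W₁ + W₂ = 0.03348 + 0.17637 = 0.20985 hr

Final: 0.20985 hr


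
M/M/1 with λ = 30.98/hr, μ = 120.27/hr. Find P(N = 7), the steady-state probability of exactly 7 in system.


ρ = 30.98/120.27 = 0.2576
P_n = (1−ρ)·ρ^n = (1 − 0.2576)·0.2576^7 = 0.7424·0.00007524 = 0.00005586

Final: 0.00005586


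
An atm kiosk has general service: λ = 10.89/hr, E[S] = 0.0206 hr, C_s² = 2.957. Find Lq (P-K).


ρ = λ·E[S] = 10.89·0.0206 = 0.2243
Lq = ρ²(1+C_s²)/(2(1−ρ)) = 0.05033·(1+2.957)/(2·0.7757)
= 0.05033·3.9570/1.5513 = 0.12837

Final: 0.12837


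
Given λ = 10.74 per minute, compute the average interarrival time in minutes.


Mean interarrival time = 1/λ = 1/10.74 minute = 0.09311 minute
In minutes: 0.09311 × 1 = 0.09311 min

Final: 0.09311 min


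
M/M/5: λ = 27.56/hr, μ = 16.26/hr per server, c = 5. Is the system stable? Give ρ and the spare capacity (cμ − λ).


Total capacity cμ = 5·16.26 = 81.30/hr
ρ = λ/(cμ) = 27.56/81.30 = 0.3390
Stable ⇔ ρ < 1: YES
Spare capacity = cμ − λ = 81.30 − 27.56 = 53.74/hr

Final: ρ = 0.3390; stable; margin = 53.74/hr


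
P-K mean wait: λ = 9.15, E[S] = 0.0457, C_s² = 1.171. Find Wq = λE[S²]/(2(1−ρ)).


ρ = λ·E[S] = 9.15·0.0457 = 0.4182
E[S²] = E[S]²(1+C_s²) = 0.0457²·(1+1.171) = 0.004534
Wq = λ·E[S²]/(2(1−ρ)) = 9.15·0.004534/(2·0.5818) = 0.03565 hr

Final: 0.03565 hr


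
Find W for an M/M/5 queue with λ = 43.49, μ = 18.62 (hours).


a = 2.3357; ρ = 0.4671; P₀ = 0.095111
Lq = P₀·a^c·ρ/(c!(1−ρ)²) = 0.09064
Wq = Lq/λ = 0.09064/43.49 = 0.002084 hr
W = Wq + 1/μ = 0.002084 + 0.05371 = 0.05579 hr

Final: 0.05579 hr


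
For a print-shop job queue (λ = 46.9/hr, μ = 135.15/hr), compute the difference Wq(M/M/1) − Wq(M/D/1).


ρ = 46.9/135.15 = 0.3470
Wq(M/M/1) = ρ/(μ−λ) = 0.3470/88.25 = 0.003932 hr
Wq(M/D/1) = ρ/(2(μ−λ)) = 0.001966 hr
Savings = 0.003932 − 0.001966 = 0.001966 hr

Final: 0.001966 hr


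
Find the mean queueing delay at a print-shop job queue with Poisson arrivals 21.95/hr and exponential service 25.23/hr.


ρ = 21.95/25.23 = 0.8700
Wq = ρ/(μ−λ) = 0.8700/(25.23 − 21.95) = 0.8700/3.28 = 0.2652 hr

Final: 0.2652 hr


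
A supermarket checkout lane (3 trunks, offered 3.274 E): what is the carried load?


B(3,3.274) = 0.377782 (Erlang-B)
Carried load = a(1 − B) = 3.274·(1 − 0.377782) = 3.274·0.622218 = 2.0371 E

Final: 2.0371 Erlangs


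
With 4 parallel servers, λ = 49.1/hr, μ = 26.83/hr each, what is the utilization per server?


ρ = λ/(cμ) = 49.1/(4·26.83) = 49.1/107.32 = 0.4575

Final: 0.4575


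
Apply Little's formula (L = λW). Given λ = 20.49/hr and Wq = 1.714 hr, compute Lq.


Lq = λWq = 20.49·1.714 = 35.1199

Final: 35.1199


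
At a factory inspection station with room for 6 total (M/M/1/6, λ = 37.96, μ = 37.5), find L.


ρ = 37.96/37.5 = 1.0123
L = ρ[1 − (K+1)ρ^K + Kρ^(K+1)] / [(1−ρ)(1−ρ^(K+1))]
Numerator: 1.0123·(1 − 7·1.075894 + 6·1.089092) = 0.003332
Denominator: (-0.01227)·(-0.089092) = 0.001093
L = 0.003332/0.001093 = 3.0488

Final: 3.0488


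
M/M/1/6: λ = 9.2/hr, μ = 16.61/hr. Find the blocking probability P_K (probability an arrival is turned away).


ρ = λ/μ = 9.2/16.61 = 0.5539
P_K = (1−ρ)ρ^K/(1−ρ^(K+1)) = (0.4461·0.028874)/(1 − 0.015993)
= 0.012881/0.984007 = 0.013091

Final: 0.013091


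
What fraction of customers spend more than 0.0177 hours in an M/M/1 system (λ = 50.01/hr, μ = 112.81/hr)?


W ~ Exponential(μ−λ) for M/M/1.
μ − λ = 112.81 − 50.01 = 62.8000
P(W > t) = e^{−(μ−λ)t} = e^{−1.1116} = 0.329045

Final: 0.329045


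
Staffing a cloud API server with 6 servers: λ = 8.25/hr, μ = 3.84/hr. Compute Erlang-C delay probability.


a = λ/μ = 2.1484; ρ = a/6 = 0.3581
P₀ = 0.116400 (from M/M/c formula)
C(c,a) = [a^c/(c!(1−ρ))]·P₀ = [98.34139/(720·0.6419)]·0.116400
= 0.21277·0.116400 = 0.024767

Final: 0.024767


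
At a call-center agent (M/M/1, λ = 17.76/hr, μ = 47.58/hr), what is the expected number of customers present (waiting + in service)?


ρ = λ/μ = 17.76/47.58 = 0.3733
L = ρ/(1−ρ) = 0.3733/(1 − 0.3733) = 0.3733/0.6267 = 0.5956

Final: 0.5956


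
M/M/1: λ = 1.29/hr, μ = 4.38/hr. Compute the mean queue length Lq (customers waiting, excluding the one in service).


ρ = 1.29/4.38 = 0.2945
Lq = ρ²/(1−ρ) = 0.08674/0.7055 = 0.1230

Final: 0.1230


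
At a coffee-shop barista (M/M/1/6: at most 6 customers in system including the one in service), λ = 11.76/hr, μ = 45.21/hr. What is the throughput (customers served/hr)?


ρ = 0.2601; P_K = (1−ρ)ρ^6/(1−ρ^7) = 0.0002292
λ_eff = λ(1 − P_K) = 11.76·(1 − 0.0002292) = 11.76·0.999771 = 11.7573 /hr

Final: 11.7573 /hr


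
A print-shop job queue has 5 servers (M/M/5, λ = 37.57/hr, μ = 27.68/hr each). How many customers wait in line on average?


a = λ/μ = 1.3573; ρ = a/5 = 0.2715
P₀ = 0.257117
Lq = P₀·a^c·ρ / (c!·(1−ρ)²) = 0.257117·4.60655·0.2715/(120·0.53077)
= 0.005048

Final: 0.005048


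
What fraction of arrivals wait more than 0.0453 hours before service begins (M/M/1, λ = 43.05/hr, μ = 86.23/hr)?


ρ = 43.05/86.23 = 0.4992
P(Wq > t) = ρ·e^{−(μ−λ)t} = 0.4992·e^{−1.9561}
= 0.4992·0.141415 = 0.070601

Final: 0.070601


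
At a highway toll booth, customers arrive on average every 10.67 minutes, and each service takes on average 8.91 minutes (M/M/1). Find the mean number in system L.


λ = 60/10.67 = 5.6232 /hr
μ = 60/8.91 = 6.7340 /hr
ρ = λ/μ = 5.6232/6.7340 = 0.8351
L = ρ/(1−ρ) = 0.8351/0.1649 = 5.0625

Final: 5.0625


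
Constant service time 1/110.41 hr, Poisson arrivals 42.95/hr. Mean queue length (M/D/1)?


ρ = 42.95/110.41 = 0.3890
M/D/1: Lq = ρ²/(2(1−ρ)) = 0.1513/(2·0.6110) = 0.12383

Final: 0.12383


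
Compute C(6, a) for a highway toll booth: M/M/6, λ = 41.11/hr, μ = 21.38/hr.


a = λ/μ = 1.9228; ρ = a/6 = 0.3205
P₀ = 0.146023 (from M/M/c formula)
C(c,a) = [a^c/(c!(1−ρ))]·P₀ = [50.54040/(720·0.6795)]·0.146023
= 0.10330·0.146023 = 0.015084

Final: 0.015084


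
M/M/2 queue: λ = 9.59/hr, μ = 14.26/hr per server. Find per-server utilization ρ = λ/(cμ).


ρ = λ/(cμ) = 9.59/(2·14.26) = 9.59/28.52 = 0.3363

Final: 0.3363


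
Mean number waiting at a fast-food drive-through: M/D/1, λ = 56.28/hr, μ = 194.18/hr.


ρ = 56.28/194.18 = 0.2898
M/D/1: Lq = ρ²/(2(1−ρ)) = 0.08400/(2·0.7102) = 0.05914

Final: 0.05914


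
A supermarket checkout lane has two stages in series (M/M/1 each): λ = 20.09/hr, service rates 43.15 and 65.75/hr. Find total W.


Each node sees arrival rate λ = 20.09/hr (tandem ⇒ throughput preserved).
W₁ = 1/(μ₁−λ) = 1/(43.15−20.09) = 0.04337 hr
W₂ = 1/(μ₂−λ) = 1/(65.75−20.09) = 0.02190 hr
W_total = W₁ + W₂ = 0.04337 + 0.02190 = 0.06527 hr

Final: 0.06527 hr


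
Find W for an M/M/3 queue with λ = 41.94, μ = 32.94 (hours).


a = 1.2732; ρ = 0.4244; P₀ = 0.271634
Lq = P₀·a^c·ρ/(c!(1−ρ)²) = 0.11970
Wq = Lq/λ = 0.11970/41.94 = 0.002854 hr
W = Wq + 1/μ = 0.002854 + 0.03036 = 0.03321 hr

Final: 0.03321 hr


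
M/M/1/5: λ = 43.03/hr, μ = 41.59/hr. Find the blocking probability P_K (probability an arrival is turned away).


ρ = λ/μ = 43.03/41.59 = 1.0346
P_K = (1−ρ)ρ^K/(1−ρ^(K+1)) = (-0.03462·1.185529)/(1 − 1.226576)
= -0.041047/-0.226576 = 0.181164

Final: 0.181164


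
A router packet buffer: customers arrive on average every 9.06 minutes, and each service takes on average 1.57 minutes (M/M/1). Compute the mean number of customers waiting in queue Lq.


λ = 60/9.06 = 6.6225 /hr
μ = 60/1.57 = 38.2166 /hr
ρ = λ/μ = 6.6225/38.2166 = 0.1733
Lq = ρ²/(1−ρ) = 0.03003/0.8267 = 0.03632

Final: 0.03632


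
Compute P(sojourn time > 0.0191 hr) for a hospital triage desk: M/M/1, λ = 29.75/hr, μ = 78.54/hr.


W ~ Exponential(μ−λ) for M/M/1.
μ − λ = 78.54 − 29.75 = 48.7900
P(W > t) = e^{−(μ−λ)t} = e^{−0.9319} = 0.393809

Final: 0.393809


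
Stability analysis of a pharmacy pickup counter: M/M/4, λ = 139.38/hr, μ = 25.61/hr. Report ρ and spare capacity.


Total capacity cμ = 4·25.61 = 102.44/hr
ρ = λ/(cμ) = 139.38/102.44 = 1.3606
Stable ⇔ ρ < 1: NO
Spare capacity = cμ − λ = 102.44 − 139.38 = -36.94/hr

Final: ρ = 1.3606; unstable; margin = -36.94/hr


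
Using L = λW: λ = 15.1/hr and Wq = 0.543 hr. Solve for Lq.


Lq = λWq = 15.1·0.543 = 8.1993

Final: 8.1993


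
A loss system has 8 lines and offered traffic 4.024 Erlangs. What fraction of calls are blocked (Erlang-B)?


B(c,a) = (a^c/c!) / Σ_{k=0}^{c} a^k/k!
a^8/8! = 1.705074
Σ terms (k=0..8): 1.00000 + 4.02400 + 8.09629 + 10.85982 + 10.92498 + 8.79242 + 5.89679 + 3.38981 + 1.70507 = 54.689182
B = 1.705074/54.689182 = 0.031178

Final: 0.031178


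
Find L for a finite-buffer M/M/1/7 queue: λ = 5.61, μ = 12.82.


ρ = 5.61/12.82 = 0.4376
L = ρ[1 − (K+1)ρ^K + Kρ^(K+1)] / [(1−ρ)(1−ρ^(K+1))]
Numerator: 0.4376·(1 − 8·0.003073 + 7·0.001345) = 0.430959
Denominator: (0.5624)·(0.998655) = 0.561646
L = 0.430959/0.561646 = 0.7673

Final: 0.7673


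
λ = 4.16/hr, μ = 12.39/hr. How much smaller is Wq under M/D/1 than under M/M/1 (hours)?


ρ = 4.16/12.39 = 0.3358
Wq(M/M/1) = ρ/(μ−λ) = 0.3358/8.23 = 0.04080 hr
Wq(M/D/1) = ρ/(2(μ−λ)) = 0.02040 hr
Savings = 0.04080 − 0.02040 = 0.02040 hr

Final: 0.02040 hr


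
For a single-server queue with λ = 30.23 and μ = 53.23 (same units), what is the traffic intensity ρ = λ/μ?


ρ = λ/μ = 30.23/53.23 = 0.5679

Final: 0.5679


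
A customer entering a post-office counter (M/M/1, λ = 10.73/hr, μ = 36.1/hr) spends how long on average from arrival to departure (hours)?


W = 1/(μ−λ) = 1/(36.1 − 10.73) = 1/25.37 = 0.03942 hr

Final: 0.03942 hr


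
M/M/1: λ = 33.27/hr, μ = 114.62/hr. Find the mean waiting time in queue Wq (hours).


ρ = 33.27/114.62 = 0.2903
Wq = ρ/(μ−λ) = 0.2903/(114.62 − 33.27) = 0.2903/81.35 = 0.003568 hr

Final: 0.003568 hr


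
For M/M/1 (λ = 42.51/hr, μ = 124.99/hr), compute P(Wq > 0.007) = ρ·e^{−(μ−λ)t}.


ρ = 42.51/124.99 = 0.3401
P(Wq > t) = ρ·e^{−(μ−λ)t} = 0.3401·e^{−0.5774}
= 0.3401·0.561378 = 0.190929

Final: 0.190929


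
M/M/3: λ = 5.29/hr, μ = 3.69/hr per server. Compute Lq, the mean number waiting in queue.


a = λ/μ = 1.4336; ρ = a/3 = 0.4779
P₀ = 0.227184
Lq = P₀·a^c·ρ / (c!·(1−ρ)²) = 0.227184·2.94637·0.4779/(6·0.27262)
= 0.19555

Final: 0.19555


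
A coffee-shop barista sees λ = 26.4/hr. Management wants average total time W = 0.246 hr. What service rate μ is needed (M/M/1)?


W = 1/(μ−λ) ⇒ μ − λ = 1/W = 1/0.246 = 4.0650
μ = λ + 1/W = 26.4 + 4.0650 = 30.4650 per hr

Final: 30.4650 /hr


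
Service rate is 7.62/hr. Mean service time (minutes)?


Mean service time = 1/μ = 1/7.62 hour = 0.13123 hour
In minutes: 0.13123 × 60 = 7.8740 min

Final: 7.8740 min


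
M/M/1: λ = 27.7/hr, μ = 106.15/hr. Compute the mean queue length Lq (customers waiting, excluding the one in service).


ρ = 27.7/106.15 = 0.2610
Lq = ρ²/(1−ρ) = 0.06810/0.7390 = 0.09214

Final: 0.09214


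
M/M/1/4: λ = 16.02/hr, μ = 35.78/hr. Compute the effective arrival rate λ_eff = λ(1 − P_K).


ρ = 0.4477; P_K = (1−ρ)ρ^4/(1−ρ^5) = 0.022601
λ_eff = λ(1 − P_K) = 16.02·(1 − 0.022601) = 16.02·0.977399 = 15.6579 /hr

Final: 15.6579 /hr


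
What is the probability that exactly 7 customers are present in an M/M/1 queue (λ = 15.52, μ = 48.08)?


ρ = 15.52/48.08 = 0.3228
P_n = (1−ρ)·ρ^n = (1 − 0.3228)·0.3228^7 = 0.6772·0.0003652 = 0.0002473

Final: 0.0002473


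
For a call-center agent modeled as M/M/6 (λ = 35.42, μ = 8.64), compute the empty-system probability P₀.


a = λ/μ = 35.42/8.64 = 4.0995; ρ = a/c = 0.6833
Σ_{k=0}^{5} a^k/k! (terms k=0..5) = 1.00000 + 4.09954 + 8.40310 + 11.48294 + 11.76869 + 9.64923 = 46.40350
Tail: a^6/(6!(1−ρ)) = 4746.88692/(720·0.3167) = 20.81461
P₀ = 1/(46.40350 + 20.81461) = 1/67.21811 = 0.014877

Final: 0.014877


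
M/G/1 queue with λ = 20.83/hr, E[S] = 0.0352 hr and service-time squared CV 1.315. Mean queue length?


ρ = λ·E[S] = 20.83·0.0352 = 0.7332
Lq = ρ²(1+C_s²)/(2(1−ρ)) = 0.5376·(1+1.315)/(2·0.2668)
= 0.5376·2.3150/0.5336 = 2.33252

Final: 2.33252


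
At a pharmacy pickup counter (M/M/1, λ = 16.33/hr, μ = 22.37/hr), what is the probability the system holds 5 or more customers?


ρ = 16.33/22.37 = 0.7300
P(N ≥ n) = ρ^n = 0.7300^5 = 0.207301

Final: 0.207301


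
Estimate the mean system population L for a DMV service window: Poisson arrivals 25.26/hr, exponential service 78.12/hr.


ρ = λ/μ = 25.26/78.12 = 0.3233
L = ρ/(1−ρ) = 0.3233/(1 − 0.3233) = 0.3233/0.6767 = 0.4779

Final: 0.4779


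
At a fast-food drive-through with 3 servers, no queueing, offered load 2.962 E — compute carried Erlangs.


B(3,2.962) = 0.341577 (Erlang-B)
Carried load = a(1 − B) = 2.962·(1 − 0.341577) = 2.962·0.658423 = 1.9502 E

Final: 1.9502 Erlangs


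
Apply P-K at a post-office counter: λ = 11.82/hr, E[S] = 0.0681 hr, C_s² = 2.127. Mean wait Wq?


ρ = λ·E[S] = 11.82·0.0681 = 0.8049
E[S²] = E[S]²(1+C_s²) = 0.0681²·(1+2.127) = 0.014502
Wq = λ·E[S²]/(2(1−ρ)) = 11.82·0.014502/(2·0.1951) = 0.43939 hr

Final: 0.43939 hr


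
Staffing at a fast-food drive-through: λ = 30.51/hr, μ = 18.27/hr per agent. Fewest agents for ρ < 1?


Stability requires cμ > λ ⇔ c > λ/μ.
λ/μ = 30.51/18.27 = 1.6700
Minimum integer c = ⌊1.6700⌋ + 1 = 2
Check: 2·18.27 = 36.54 > 30.51, while 1·18.27 = 18.27 ≤ 30.51

Final: 2 servers


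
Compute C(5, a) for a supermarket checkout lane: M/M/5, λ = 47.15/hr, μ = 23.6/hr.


a = λ/μ = 1.9979; ρ = a/5 = 0.3996
P₀ = 0.134619 (from M/M/c formula)
C(c,a) = [a^c/(c!(1−ρ))]·P₀ = [31.83087/(120·0.6004)]·0.134619
= 0.44178·0.134619 = 0.059472

Final: 0.059472


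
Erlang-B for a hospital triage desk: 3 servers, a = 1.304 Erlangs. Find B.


B(c,a) = (a^c/c!) / Σ_{k=0}^{c} a^k/k!
a^3/3! = 0.369557
Σ terms (k=0..3): 1.00000 + 1.30400 + 0.85021 + 0.36956 = 3.523765
B = 0.369557/3.523765 = 0.104876

Final: 0.104876


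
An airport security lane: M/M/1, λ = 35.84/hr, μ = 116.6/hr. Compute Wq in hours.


ρ = 35.84/116.6 = 0.3074
Wq = ρ/(μ−λ) = 0.3074/(116.6 − 35.84) = 0.3074/80.76 = 0.003806 hr

Final: 0.003806 hr


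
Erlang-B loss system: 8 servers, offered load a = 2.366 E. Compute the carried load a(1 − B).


B(8,2.366) = 0.002288 (Erlang-B)
Carried load = a(1 − B) = 2.366·(1 − 0.002288) = 2.366·0.997712 = 2.3606 E

Final: 2.3606 Erlangs


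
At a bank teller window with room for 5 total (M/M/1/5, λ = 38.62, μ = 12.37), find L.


ρ = 38.62/12.37 = 3.1221
L = ρ[1 − (K+1)ρ^K + Kρ^(K+1)] / [(1−ρ)(1−ρ^(K+1))]
Numerator: 3.1221·(1 − 6·296.628482 + 5·926.094743) = 8903.214474
Denominator: (-2.1221)·(-925.094743) = 1963.115360
L = 8903.214474/1963.115360 = 4.5352

Final: 4.5352


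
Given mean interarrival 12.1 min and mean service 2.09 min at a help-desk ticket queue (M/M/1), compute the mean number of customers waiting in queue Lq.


λ = 60/12.1 = 4.9587 /hr
μ = 60/2.09 = 28.7081 /hr
ρ = λ/μ = 4.9587/28.7081 = 0.1727
Lq = ρ²/(1−ρ) = 0.02983/0.8273 = 0.03606

Final: 0.03606


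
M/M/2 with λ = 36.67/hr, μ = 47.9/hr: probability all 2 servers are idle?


a = λ/μ = 36.67/47.9 = 0.7656; ρ = a/c = 0.3828
Σ_{k=0}^{1} a^k/k! (terms k=0..1) = 1.00000 + 0.76555 = 1.76555
Tail: a^2/(2!(1−ρ)) = 0.58607/(2·0.6172) = 0.47476
P₀ = 1/(1.76555 + 0.47476) = 1/2.24032 = 0.446365

Final: 0.446365


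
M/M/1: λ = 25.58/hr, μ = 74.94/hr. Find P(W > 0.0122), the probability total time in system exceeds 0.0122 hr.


W ~ Exponential(μ−λ) for M/M/1.
μ − λ = 74.94 − 25.58 = 49.3600
P(W > t) = e^{−(μ−λ)t} = e^{−0.6022} = 0.547610

Final: 0.547610


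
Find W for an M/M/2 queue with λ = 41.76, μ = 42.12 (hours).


a = 0.9915; ρ = 0.4957; P₀ = 0.337143
Lq = P₀·a^c·ρ/(c!(1−ρ)²) = 0.32303
Wq = Lq/λ = 0.32303/41.76 = 0.007735 hr
W = Wq + 1/μ = 0.007735 + 0.02374 = 0.03148 hr

Final: 0.03148 hr


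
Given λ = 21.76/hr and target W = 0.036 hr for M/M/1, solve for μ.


W = 1/(μ−λ) ⇒ μ − λ = 1/W = 1/0.036 = 27.7778
μ = λ + 1/W = 21.76 + 27.7778 = 49.5378 per hr

Final: 49.5378 /hr


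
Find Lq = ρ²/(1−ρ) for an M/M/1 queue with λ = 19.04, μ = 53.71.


ρ = 19.04/53.71 = 0.3545
Lq = ρ²/(1−ρ) = 0.1257/0.6455 = 0.1947

Final: 0.1947


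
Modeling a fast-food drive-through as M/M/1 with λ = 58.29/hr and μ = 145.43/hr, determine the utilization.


ρ = λ/μ = 58.29/145.43 = 0.4008

Final: 0.4008


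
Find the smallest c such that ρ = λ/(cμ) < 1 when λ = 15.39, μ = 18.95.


Stability requires cμ > λ ⇔ c > λ/μ.
λ/μ = 15.39/18.95 = 0.8121
Minimum integer c = ⌊0.8121⌋ + 1 = 1
Check: 1·18.95 = 18.95 > 15.39, while 0·18.95 = 0.00 ≤ 15.39

Final: 1 servers


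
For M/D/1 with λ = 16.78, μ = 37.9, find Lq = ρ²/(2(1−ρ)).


ρ = 16.78/37.9 = 0.4427
M/D/1: Lq = ρ²/(2(1−ρ)) = 0.1960/(2·0.5573) = 0.17588

Final: 0.17588


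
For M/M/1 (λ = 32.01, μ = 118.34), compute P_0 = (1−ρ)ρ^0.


ρ = 32.01/118.34 = 0.2705
P_n = (1−ρ)·ρ^n = (1 − 0.2705)·0.2705^0 = 0.7295·1.000000 = 0.729508

Final: 0.729508


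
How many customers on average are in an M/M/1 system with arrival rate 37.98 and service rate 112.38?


ρ = λ/μ = 37.98/112.38 = 0.3380
L = ρ/(1−ρ) = 0.3380/(1 − 0.3380) = 0.3380/0.6620 = 0.5105

Final: 0.5105


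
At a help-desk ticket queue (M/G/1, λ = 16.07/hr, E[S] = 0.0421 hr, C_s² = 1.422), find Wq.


ρ = λ·E[S] = 16.07·0.0421 = 0.6765
E[S²] = E[S]²(1+C_s²) = 0.0421²·(1+1.422) = 0.004293
Wq = λ·E[S²]/(2(1−ρ)) = 16.07·0.004293/(2·0.3235) = 0.10664 hr

Final: 0.10664 hr


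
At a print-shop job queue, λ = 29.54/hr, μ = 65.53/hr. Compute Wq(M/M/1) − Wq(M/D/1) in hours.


ρ = 29.54/65.53 = 0.4508
Wq(M/M/1) = ρ/(μ−λ) = 0.4508/35.99 = 0.01253 hr
Wq(M/D/1) = ρ/(2(μ−λ)) = 0.006263 hr
Savings = 0.01253 − 0.006263 = 0.006263 hr

Final: 0.006263 hr


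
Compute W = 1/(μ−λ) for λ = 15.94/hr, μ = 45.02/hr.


W = 1/(μ−λ) = 1/(45.02 − 15.94) = 1/29.08 = 0.03439 hr

Final: 0.03439 hr


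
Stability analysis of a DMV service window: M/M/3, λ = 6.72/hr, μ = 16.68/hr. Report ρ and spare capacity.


Total capacity cμ = 3·16.68 = 50.04/hr
ρ = λ/(cμ) = 6.72/50.04 = 0.1343
Stable ⇔ ρ < 1: YES
Spare capacity = cμ − λ = 50.04 − 6.72 = 43.32/hr

Final: ρ = 0.1343; stable; margin = 43.32/hr


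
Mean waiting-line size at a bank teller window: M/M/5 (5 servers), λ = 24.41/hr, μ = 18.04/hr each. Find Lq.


a = λ/μ = 1.3531; ρ = a/5 = 0.2706
P₀ = 0.258202
Lq = P₀·a^c·ρ / (c!·(1−ρ)²) = 0.258202·4.53582·0.2706/(120·0.53199)
= 0.004965

Final: 0.004965


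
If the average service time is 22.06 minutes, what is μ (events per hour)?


μ = 1/(service time) in consistent units.
1 hour = 60 min, so μ = 60/22.06 = 2.7199 per hour

Final: 2.7199 /hr


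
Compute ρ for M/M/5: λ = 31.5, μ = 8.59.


ρ = λ/(cμ) = 31.5/(5·8.59) = 31.5/42.95 = 0.7334

Final: 0.7334


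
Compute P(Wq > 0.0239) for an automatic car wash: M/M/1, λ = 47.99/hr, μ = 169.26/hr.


ρ = 47.99/169.26 = 0.2835
P(Wq > t) = ρ·e^{−(μ−λ)t} = 0.2835·e^{−2.8984}
= 0.2835·0.055114 = 0.015626

Final: 0.015626


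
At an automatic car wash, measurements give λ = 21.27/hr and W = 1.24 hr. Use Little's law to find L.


L = λW = 21.27·1.24 = 26.3748

Final: 26.3748


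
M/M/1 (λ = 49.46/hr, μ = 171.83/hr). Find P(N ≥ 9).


ρ = 49.46/171.83 = 0.2878
P(N ≥ n) = ρ^n = 0.2878^9 = 0.00001356

Final: 0.00001356


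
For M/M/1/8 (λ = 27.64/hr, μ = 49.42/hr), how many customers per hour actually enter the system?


ρ = 0.5593; P_K = (1−ρ)ρ^8/(1−ρ^9) = 0.004242
λ_eff = λ(1 − P_K) = 27.64·(1 − 0.004242) = 27.64·0.995758 = 27.5228 /hr

Final: 27.5228 /hr


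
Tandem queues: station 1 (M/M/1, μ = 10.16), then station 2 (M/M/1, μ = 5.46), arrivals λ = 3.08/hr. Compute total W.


Each node sees arrival rate λ = 3.08/hr (tandem ⇒ throughput preserved).
W₁ = 1/(μ₁−λ) = 1/(10.16−3.08) = 0.14124 hr
W₂ = 1/(μ₂−λ) = 1/(5.46−3.08) = 0.42017 hr
W_total = W₁ + W₂ = 0.14124 + 0.42017 = 0.56141 hr

Final: 0.56141 hr


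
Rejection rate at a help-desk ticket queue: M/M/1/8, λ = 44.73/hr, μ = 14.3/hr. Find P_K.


ρ = λ/μ = 44.73/14.3 = 3.1280
P_K = (1−ρ)ρ^K/(1−ρ^(K+1)) = (-2.1280·9164.375712)/(1 − 28665.910881)
= -19501.535169/-28664.910881 = 0.680328

Final: 0.680328


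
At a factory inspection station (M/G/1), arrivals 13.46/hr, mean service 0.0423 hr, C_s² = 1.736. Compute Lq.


ρ = λ·E[S] = 13.46·0.0423 = 0.5694
Lq = ρ²(1+C_s²)/(2(1−ρ)) = 0.3242·(1+1.736)/(2·0.4306)
= 0.3242·2.7360/0.8613 = 1.02977

Final: 1.02977


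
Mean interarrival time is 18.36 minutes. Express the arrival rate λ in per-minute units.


λ = 1/(interarrival time) in consistent units.
1 minute = 1 min, so λ = 1/18.36 = 0.05447 per minute

Final: 0.05447 /min


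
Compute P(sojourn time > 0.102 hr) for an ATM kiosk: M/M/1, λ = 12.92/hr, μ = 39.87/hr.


W ~ Exponential(μ−λ) for M/M/1.
μ − λ = 39.87 − 12.92 = 26.9500
P(W > t) = e^{−(μ−λ)t} = e^{−2.7489} = 0.063998

Final: 0.063998


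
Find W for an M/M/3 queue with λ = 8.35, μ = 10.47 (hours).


a = 0.7975; ρ = 0.2658; P₀ = 0.448292
Lq = P₀·a^c·ρ/(c!(1−ρ)²) = 0.01869
Wq = Lq/λ = 0.01869/8.35 = 0.002239 hr
W = Wq + 1/μ = 0.002239 + 0.09551 = 0.09775 hr

Final: 0.09775 hr


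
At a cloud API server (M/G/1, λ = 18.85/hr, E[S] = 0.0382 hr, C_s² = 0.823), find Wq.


ρ = λ·E[S] = 18.85·0.0382 = 0.7201
E[S²] = E[S]²(1+C_s²) = 0.0382²·(1+0.823) = 0.002660
Wq = λ·E[S²]/(2(1−ρ)) = 18.85·0.002660/(2·0.2799) = 0.08957 hr

Final: 0.08957 hr


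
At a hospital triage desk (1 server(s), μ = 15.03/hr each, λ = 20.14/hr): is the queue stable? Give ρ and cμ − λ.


Total capacity cμ = 1·15.03 = 15.03/hr
ρ = λ/(cμ) = 20.14/15.03 = 1.3400
Stable ⇔ ρ < 1: NO
Spare capacity = cμ − λ = 15.03 − 20.14 = -5.11/hr

Final: ρ = 1.3400; unstable; margin = -5.11/hr


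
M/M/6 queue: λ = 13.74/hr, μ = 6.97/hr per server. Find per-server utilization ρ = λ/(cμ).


ρ = λ/(cμ) = 13.74/(6·6.97) = 13.74/41.82 = 0.3286

Final: 0.3286


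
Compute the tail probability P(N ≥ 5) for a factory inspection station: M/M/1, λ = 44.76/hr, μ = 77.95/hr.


ρ = 44.76/77.95 = 0.5742
P(N ≥ n) = ρ^n = 0.5742^5 = 0.062427

Final: 0.062427


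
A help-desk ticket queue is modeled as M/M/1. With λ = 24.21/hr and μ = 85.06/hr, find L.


ρ = λ/μ = 24.21/85.06 = 0.2846
L = ρ/(1−ρ) = 0.2846/(1 − 0.2846) = 0.2846/0.7154 = 0.3979

Final: 0.3979


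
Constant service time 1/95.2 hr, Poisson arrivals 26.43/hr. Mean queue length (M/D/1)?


ρ = 26.43/95.2 = 0.2776
M/D/1: Lq = ρ²/(2(1−ρ)) = 0.07708/(2·0.7224) = 0.05335

Final: 0.05335


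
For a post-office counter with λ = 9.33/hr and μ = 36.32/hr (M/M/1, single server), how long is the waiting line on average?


ρ = 9.33/36.32 = 0.2569
Lq = ρ²/(1−ρ) = 0.06599/0.7431 = 0.08880

Final: 0.08880


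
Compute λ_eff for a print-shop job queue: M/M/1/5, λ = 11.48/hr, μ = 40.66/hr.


ρ = 0.2823; P_K = (1−ρ)ρ^5/(1−ρ^6) = 0.001288
λ_eff = λ(1 − P_K) = 11.48·(1 − 0.001288) = 11.48·0.998712 = 11.4652 /hr

Final: 11.4652 /hr


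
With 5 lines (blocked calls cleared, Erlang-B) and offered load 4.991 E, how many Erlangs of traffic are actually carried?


B(5,4.991) = 0.284137 (Erlang-B)
Carried load = a(1 − B) = 4.991·(1 − 0.284137) = 4.991·0.715863 = 3.5729 E

Final: 3.5729 Erlangs


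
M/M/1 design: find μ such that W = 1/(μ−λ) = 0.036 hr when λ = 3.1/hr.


W = 1/(μ−λ) ⇒ μ − λ = 1/W = 1/0.036 = 27.7778
μ = λ + 1/W = 3.1 + 27.7778 = 30.8778 per hr

Final: 30.8778 /hr


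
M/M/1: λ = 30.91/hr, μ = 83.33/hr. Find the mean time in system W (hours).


W = 1/(μ−λ) = 1/(83.33 − 30.91) = 1/52.42 = 0.01908 hr

Final: 0.01908 hr


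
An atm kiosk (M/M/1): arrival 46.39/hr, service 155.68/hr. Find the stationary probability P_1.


ρ = 46.39/155.68 = 0.2980
P_n = (1−ρ)·ρ^n = (1 − 0.2980)·0.2980^1 = 0.7020·0.297983 = 0.209189

Final: 0.209189


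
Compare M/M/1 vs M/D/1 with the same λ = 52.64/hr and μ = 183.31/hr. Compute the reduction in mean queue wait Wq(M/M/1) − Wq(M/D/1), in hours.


ρ = 52.64/183.31 = 0.2872
Wq(M/M/1) = ρ/(μ−λ) = 0.2872/130.67 = 0.002198 hr
Wq(M/D/1) = ρ/(2(μ−λ)) = 0.001099 hr
Savings = 0.002198 − 0.001099 = 0.001099 hr

Final: 0.001099 hr


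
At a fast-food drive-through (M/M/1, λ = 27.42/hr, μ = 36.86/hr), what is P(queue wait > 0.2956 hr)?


ρ = 27.42/36.86 = 0.7439
P(Wq > t) = ρ·e^{−(μ−λ)t} = 0.7439·e^{−2.7905}
= 0.7439·0.061393 = 0.045670

Final: 0.045670


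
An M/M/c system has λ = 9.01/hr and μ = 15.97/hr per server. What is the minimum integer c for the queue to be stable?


Stability requires cμ > λ ⇔ c > λ/μ.
λ/μ = 9.01/15.97 = 0.5642
Minimum integer c = ⌊0.5642⌋ + 1 = 1
Check: 1·15.97 = 15.97 > 9.01, while 0·15.97 = 0.00 ≤ 9.01

Final: 1 servers


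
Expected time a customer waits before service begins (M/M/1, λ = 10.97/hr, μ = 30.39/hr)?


ρ = 10.97/30.39 = 0.3610
Wq = ρ/(μ−λ) = 0.3610/(30.39 − 10.97) = 0.3610/19.42 = 0.01859 hr

Final: 0.01859 hr


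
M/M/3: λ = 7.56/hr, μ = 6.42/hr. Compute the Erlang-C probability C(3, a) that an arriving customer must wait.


a = λ/μ = 1.1776; ρ = a/3 = 0.3925
P₀ = 0.301304 (from M/M/c formula)
C(c,a) = [a^c/(c!(1−ρ))]·P₀ = [1.63290/(6·0.6075)]·0.301304
= 0.44800·0.301304 = 0.134985

Final: 0.134985


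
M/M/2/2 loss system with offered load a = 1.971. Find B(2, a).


B(c,a) = (a^c/c!) / Σ_{k=0}^{c} a^k/k!
a^2/2! = 1.942421
Σ terms (k=0..2): 1.00000 + 1.97100 + 1.94242 = 4.913420
B = 1.942421/4.913420 = 0.395330

Final: 0.395330


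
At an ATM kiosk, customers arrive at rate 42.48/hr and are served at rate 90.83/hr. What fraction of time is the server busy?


ρ = λ/μ = 42.48/90.83 = 0.4677

Final: 0.4677


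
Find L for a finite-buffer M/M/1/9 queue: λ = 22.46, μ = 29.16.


ρ = 22.46/29.16 = 0.7702
L = ρ[1 − (K+1)ρ^K + Kρ^(K+1)] / [(1−ρ)(1−ρ^(K+1))]
Numerator: 0.7702·(1 − 10·0.095411 + 9·0.073489) = 0.544776
Denominator: (0.2298)·(0.926511) = 0.212881
L = 0.544776/0.212881 = 2.5591

Final: 2.5591


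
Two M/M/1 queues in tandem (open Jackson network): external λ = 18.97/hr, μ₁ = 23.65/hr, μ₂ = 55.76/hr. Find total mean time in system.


Each node sees arrival rate λ = 18.97/hr (tandem ⇒ throughput preserved).
W₁ = 1/(μ₁−λ) = 1/(23.65−18.97) = 0.21368 hr
W₂ = 1/(μ₂−λ) = 1/(55.76−18.97) = 0.02718 hr
W_total = W₁ + W₂ = 0.21368 + 0.02718 = 0.24086 hr

Final: 0.24086 hr


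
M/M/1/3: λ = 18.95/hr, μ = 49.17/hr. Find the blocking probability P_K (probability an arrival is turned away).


ρ = λ/μ = 18.95/49.17 = 0.3854
P_K = (1−ρ)ρ^K/(1−ρ^(K+1)) = (0.6146·0.057244)/(1 − 0.022062)
= 0.035182/0.977938 = 0.035976

Final: 0.035976


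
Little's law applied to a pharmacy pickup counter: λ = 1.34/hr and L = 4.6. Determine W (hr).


W = L/λ = 4.6/1.34 = 3.4328 hr

Final: 3.4328 hr


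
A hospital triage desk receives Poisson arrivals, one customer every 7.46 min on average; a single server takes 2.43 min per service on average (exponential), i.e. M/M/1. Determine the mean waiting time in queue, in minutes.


λ = 60/7.46 = 8.0429 /hr
μ = 60/2.43 = 24.6914 /hr
ρ = λ/μ = 8.0429/24.6914 = 0.3257
Wq = ρ/(μ−λ) = 0.3257/(24.6914−8.0429) = 0.01957 hr
In minutes: 0.01957·60 = 1.174 min

Final: 1.174 min


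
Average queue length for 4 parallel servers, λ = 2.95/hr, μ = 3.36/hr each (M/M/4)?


a = λ/μ = 0.8780; ρ = a/4 = 0.2195
P₀ = 0.415297
Lq = P₀·a^c·ρ / (c!·(1−ρ)²) = 0.415297·0.59420·0.2195/(24·0.60919)
= 0.003705

Final: 0.003705


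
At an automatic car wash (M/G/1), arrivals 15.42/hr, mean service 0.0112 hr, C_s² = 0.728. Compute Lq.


ρ = λ·E[S] = 15.42·0.0112 = 0.1727
Lq = ρ²(1+C_s²)/(2(1−ρ)) = 0.02983·(1+0.728)/(2·0.8273)
= 0.02983·1.7280/1.6546 = 0.03115

Final: 0.03115


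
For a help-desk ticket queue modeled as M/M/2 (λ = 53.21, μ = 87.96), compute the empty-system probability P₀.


a = λ/μ = 53.21/87.96 = 0.6049; ρ = a/c = 0.3025
Σ_{k=0}^{1} a^k/k! (terms k=0..1) = 1.00000 + 0.60493 = 1.60493
Tail: a^2/(2!(1−ρ)) = 0.36595/(2·0.6975) = 0.26231
P₀ = 1/(1.60493 + 0.26231) = 1/1.86725 = 0.535548

Final: 0.535548


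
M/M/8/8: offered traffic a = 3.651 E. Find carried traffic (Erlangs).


B(8,3.651) = 0.020592 (Erlang-B)
Carried load = a(1 − B) = 3.651·(1 − 0.020592) = 3.651·0.979408 = 3.5758 E

Final: 3.5758 Erlangs


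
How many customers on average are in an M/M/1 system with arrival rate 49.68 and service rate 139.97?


ρ = λ/μ = 49.68/139.97 = 0.3549
L = ρ/(1−ρ) = 0.3549/(1 − 0.3549) = 0.3549/0.6451 = 0.5502

Final: 0.5502


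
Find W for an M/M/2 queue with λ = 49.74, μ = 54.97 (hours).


a = 0.9049; ρ = 0.4524; P₀ = 0.377004
Lq = P₀·a^c·ρ/(c!(1−ρ)²) = 0.23289
Wq = Lq/λ = 0.23289/49.74 = 0.004682 hr
W = Wq + 1/μ = 0.004682 + 0.01819 = 0.02287 hr

Final: 0.02287 hr


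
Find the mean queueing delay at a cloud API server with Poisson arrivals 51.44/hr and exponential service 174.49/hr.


ρ = 51.44/174.49 = 0.2948
Wq = ρ/(μ−λ) = 0.2948/(174.49 − 51.44) = 0.2948/123.05 = 0.002396 hr

Final: 0.002396 hr


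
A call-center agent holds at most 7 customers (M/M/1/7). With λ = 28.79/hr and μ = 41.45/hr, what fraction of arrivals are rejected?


ρ = λ/μ = 28.79/41.45 = 0.6946
P_K = (1−ρ)ρ^K/(1−ρ^(K+1)) = (0.3054·0.077987)/(1 − 0.054167)
= 0.023819/0.945833 = 0.025183

Final: 0.025183


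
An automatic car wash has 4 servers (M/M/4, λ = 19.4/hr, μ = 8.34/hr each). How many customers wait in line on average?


a = λ/μ = 2.3261; ρ = a/4 = 0.5815
P₀ = 0.090542
Lq = P₀·a^c·ρ / (c!·(1−ρ)²) = 0.090542·29.27809·0.5815/(24·0.17511)
= 0.36681

Final: 0.36681


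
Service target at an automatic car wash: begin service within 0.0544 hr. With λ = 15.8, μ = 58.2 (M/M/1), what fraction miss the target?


ρ = 15.8/58.2 = 0.2715
P(Wq > t) = ρ·e^{−(μ−λ)t} = 0.2715·e^{−2.3066}
= 0.2715·0.099603 = 0.027040

Final: 0.027040


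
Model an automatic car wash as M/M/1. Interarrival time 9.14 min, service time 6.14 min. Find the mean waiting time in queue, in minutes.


λ = 60/9.14 = 6.5646 /hr
μ = 60/6.14 = 9.7720 /hr
ρ = λ/μ = 6.5646/9.7720 = 0.6718
Wq = ρ/(μ−λ) = 0.6718/(9.7720−6.5646) = 0.20944 hr
In minutes: 0.20944·60 = 12.567 min

Final: 12.567 min


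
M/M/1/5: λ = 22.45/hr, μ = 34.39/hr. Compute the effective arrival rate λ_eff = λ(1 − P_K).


ρ = 0.6528; P_K = (1−ρ)ρ^5/(1−ρ^6) = 0.044615
λ_eff = λ(1 − P_K) = 22.45·(1 − 0.044615) = 22.45·0.955385 = 21.4484 /hr

Final: 21.4484 /hr


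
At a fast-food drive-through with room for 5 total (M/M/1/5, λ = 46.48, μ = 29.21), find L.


ρ = 46.48/29.21 = 1.5912
L = ρ[1 − (K+1)ρ^K + Kρ^(K+1)] / [(1−ρ)(1−ρ^(K+1))]
Numerator: 1.5912·(1 − 6·10.201706 + 5·16.233321) = 33.346524
Denominator: (-0.5912)·(-15.233321) = 9.006486
L = 33.346524/9.006486 = 3.7025

Final: 3.7025


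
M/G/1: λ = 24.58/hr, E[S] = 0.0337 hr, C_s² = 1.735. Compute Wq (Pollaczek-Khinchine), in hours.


ρ = λ·E[S] = 24.58·0.0337 = 0.8283
E[S²] = E[S]²(1+C_s²) = 0.0337²·(1+1.735) = 0.003106
Wq = λ·E[S²]/(2(1−ρ)) = 24.58·0.003106/(2·0.1717) = 0.22239 hr

Final: 0.22239 hr
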